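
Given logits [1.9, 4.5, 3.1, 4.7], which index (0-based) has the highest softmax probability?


Softmax is a monotonic transformation, so it preserves the argmax.
We need to find the index of the maximum logit.
Index 0: 1.9
Index 1: 4.5
Index 2: 3.1
Index 3: 4.7
Maximum logit = 4.7 at index 3

3


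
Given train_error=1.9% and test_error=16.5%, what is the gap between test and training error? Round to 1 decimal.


Generalization gap = test_error - train_error
= 16.5 - 1.9
= 14.6%
A large gap suggests overfitting.

14.6


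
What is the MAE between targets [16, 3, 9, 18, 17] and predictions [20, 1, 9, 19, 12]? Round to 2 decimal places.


Absolute errors: [4, 2, 0, 1, 5]
Sum of absolute errors = 12
MAE = 12 / 5 = 2.40

2.40


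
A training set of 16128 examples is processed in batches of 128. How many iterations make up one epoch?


Iterations per epoch = dataset_size / batch_size
= 16128 / 128
= 126

126


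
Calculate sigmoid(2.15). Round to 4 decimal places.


sigmoid(z) = 1 / (1 + exp(-z))
exp(-(2.15)) = exp(-2.15) = 0.1165
1 + 0.1165 = 1.1165
1 / 1.1165 = 0.8957

0.8957


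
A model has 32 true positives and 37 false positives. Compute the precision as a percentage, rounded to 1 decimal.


Precision = TP / (TP + FP) * 100
= 32 / (32 + 37)
= 32 / 69
= 0.4638
= 46.4%

46.4


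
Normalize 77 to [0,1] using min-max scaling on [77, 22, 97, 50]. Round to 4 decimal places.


Min = 22, Max = 97
Range = 97 - 22 = 75
Scaled = (x - min) / (max - min)
= (77 - 22) / 75
= 55 / 75
= 0.7333

0.7333


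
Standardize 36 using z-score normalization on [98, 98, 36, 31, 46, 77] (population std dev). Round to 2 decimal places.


Mean = (98 + 98 + 36 + 31 + 46 + 77) / 6 = 64.3333
Variance = sum((x_i - mean)^2) / n = 779.5556
Std = sqrt(779.5556) = 27.9205
Z = (x - mean) / std
= (36 - 64.3333) / 27.9205
= -28.3333 / 27.9205
= -1.01

-1.01


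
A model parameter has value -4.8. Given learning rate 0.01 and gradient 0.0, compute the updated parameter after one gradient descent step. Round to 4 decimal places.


w_new = w_old - lr * gradient
= -4.8 - 0.01 * 0.0
= -4.8 - (0.0)
= -4.8000

-4.8000


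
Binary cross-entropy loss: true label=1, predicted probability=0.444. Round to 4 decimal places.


For y=1: Loss = -log(p)
= -log(0.444)
= -(-0.8119)
= 0.8119

0.8119


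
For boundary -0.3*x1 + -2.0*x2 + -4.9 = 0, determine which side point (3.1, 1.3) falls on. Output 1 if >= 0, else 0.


Compute -0.3 * 3.1 + -2.0 * 1.3 + -4.9
= -0.93 + -2.6 + -4.9
= -8.43
Since -8.43 < 0, the point is on the negative side.

0


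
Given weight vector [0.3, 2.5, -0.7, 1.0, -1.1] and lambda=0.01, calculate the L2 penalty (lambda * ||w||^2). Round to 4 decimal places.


Squaring each weight:
0.3^2 = 0.09
2.5^2 = 6.25
(-0.7)^2 = 0.49
1.0^2 = 1.0
(-1.1)^2 = 1.21
Sum of squares = 9.04
Penalty = 0.01 * 9.04 = 0.0904

0.0904


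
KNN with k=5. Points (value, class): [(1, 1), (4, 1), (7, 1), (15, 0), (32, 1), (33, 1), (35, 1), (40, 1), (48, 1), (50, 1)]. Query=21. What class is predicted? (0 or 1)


Distances from query 21:
Point 15 (class 0): distance = 6
Point 32 (class 1): distance = 11
Point 33 (class 1): distance = 12
Point 7 (class 1): distance = 14
Point 35 (class 1): distance = 14
K=5 nearest neighbors: classes = [0, 1, 1, 1, 1]
Votes for class 1: 4 / 5
Majority vote => class 1

1


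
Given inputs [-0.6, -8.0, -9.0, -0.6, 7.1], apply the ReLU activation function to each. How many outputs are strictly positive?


ReLU(x) = max(0, x) for each element:
ReLU(-0.6) = 0
ReLU(-8.0) = 0
ReLU(-9.0) = 0
ReLU(-0.6) = 0
ReLU(7.1) = 7.1
Active neurons (>0): 1

1


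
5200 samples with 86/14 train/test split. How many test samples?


Train samples = 5200 * 86% = 4472
Test samples = 5200 - 4472
= 728

728


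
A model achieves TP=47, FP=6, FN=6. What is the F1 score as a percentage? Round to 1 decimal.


Precision = TP / (TP + FP) = 47 / 53 = 0.8868
Recall = TP / (TP + FN) = 47 / 53 = 0.8868
F1 = 2 * P * R / (P + R)
= 2 * 0.8868 * 0.8868 / (0.8868 + 0.8868)
= 1.5728 / 1.7736
= 0.8868
As percentage: 88.7%

88.7


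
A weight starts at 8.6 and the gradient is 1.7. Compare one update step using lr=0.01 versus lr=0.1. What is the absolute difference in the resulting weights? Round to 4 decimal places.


With lr=0.01: w_new = 8.6 - 0.01 * 1.7 = 8.583
With lr=0.1: w_new = 8.6 - 0.1 * 1.7 = 8.43
Absolute difference = |8.583 - 8.43|
= 0.1530

0.1530


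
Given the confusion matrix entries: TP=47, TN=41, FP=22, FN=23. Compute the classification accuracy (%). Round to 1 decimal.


Accuracy = (TP + TN) / (TP + TN + FP + FN) * 100
= (47 + 41) / (47 + 41 + 22 + 23)
= 88 / 133
= 0.6617
= 66.2%

66.2


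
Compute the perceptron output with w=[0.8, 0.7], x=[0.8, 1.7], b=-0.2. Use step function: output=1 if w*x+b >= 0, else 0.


z = w . x + b
= 0.8*0.8 + 0.7*1.7 + -0.2
= 0.64 + 1.19 + -0.2
= 1.83 + -0.2
= 1.63
Since z = 1.63 >= 0, output = 1

1


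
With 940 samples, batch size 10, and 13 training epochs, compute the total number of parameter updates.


Iterations per epoch = 940 / 10 = 94
Total updates = iterations_per_epoch * epochs
= 94 * 13
= 1222

1222


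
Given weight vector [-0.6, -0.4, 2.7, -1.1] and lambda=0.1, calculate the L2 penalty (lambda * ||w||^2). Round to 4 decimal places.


Squaring each weight:
(-0.6)^2 = 0.36
(-0.4)^2 = 0.16
2.7^2 = 7.29
(-1.1)^2 = 1.21
Sum of squares = 9.02
Penalty = 0.1 * 9.02 = 0.9020

0.9020


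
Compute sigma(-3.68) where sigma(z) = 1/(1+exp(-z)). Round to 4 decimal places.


sigmoid(z) = 1 / (1 + exp(-z))
exp(-(-3.68)) = exp(3.68) = 39.6464
1 + 39.6464 = 40.6464
1 / 40.6464 = 0.0246

0.0246


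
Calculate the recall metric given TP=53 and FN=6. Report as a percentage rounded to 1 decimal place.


Recall = TP / (TP + FN) * 100
= 53 / (53 + 6)
= 53 / 59
= 0.8983
= 89.8%

89.8


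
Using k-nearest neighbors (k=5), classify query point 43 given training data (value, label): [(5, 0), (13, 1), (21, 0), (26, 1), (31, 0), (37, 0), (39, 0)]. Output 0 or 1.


Distances from query 43:
Point 39 (class 0): distance = 4
Point 37 (class 0): distance = 6
Point 31 (class 0): distance = 12
Point 26 (class 1): distance = 17
Point 21 (class 0): distance = 22
K=5 nearest neighbors: classes = [0, 0, 0, 1, 0]
Votes for class 1: 1 / 5
Majority vote => class 0

0


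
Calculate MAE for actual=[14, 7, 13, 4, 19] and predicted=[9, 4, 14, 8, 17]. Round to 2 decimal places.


Absolute errors: [5, 3, 1, 4, 2]
Sum of absolute errors = 15
MAE = 15 / 5 = 3.00

3.00


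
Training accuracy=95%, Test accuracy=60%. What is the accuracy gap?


Gap = train_accuracy - test_accuracy
= 95 - 60
= 35%
This large gap strongly indicates overfitting.

35


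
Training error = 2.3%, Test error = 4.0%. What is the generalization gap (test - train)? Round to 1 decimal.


Generalization gap = test_error - train_error
= 4.0 - 2.3
= 1.7%
A small gap suggests good generalization.

1.7


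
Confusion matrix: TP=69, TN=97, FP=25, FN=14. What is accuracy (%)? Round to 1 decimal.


Accuracy = (TP + TN) / (TP + TN + FP + FN) * 100
= (69 + 97) / (69 + 97 + 25 + 14)
= 166 / 205
= 0.8098
= 81.0%

81.0


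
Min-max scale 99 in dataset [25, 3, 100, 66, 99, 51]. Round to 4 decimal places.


Min = 3, Max = 100
Range = 100 - 3 = 97
Scaled = (x - min) / (max - min)
= (99 - 3) / 97
= 96 / 97
= 0.9897

0.9897


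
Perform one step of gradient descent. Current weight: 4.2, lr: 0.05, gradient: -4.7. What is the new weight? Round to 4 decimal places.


w_new = w_old - lr * gradient
= 4.2 - 0.05 * -4.7
= 4.2 - (-0.235)
= 4.4350

4.4350


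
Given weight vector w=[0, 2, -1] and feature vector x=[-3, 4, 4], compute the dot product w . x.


Element-wise products:
0 * -3 = 0
2 * 4 = 8
-1 * 4 = -4
Sum = 0 + 8 + -4
= 4

4


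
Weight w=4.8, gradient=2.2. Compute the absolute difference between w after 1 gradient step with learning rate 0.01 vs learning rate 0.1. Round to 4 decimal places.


With lr=0.01: w_new = 4.8 - 0.01 * 2.2 = 4.778
With lr=0.1: w_new = 4.8 - 0.1 * 2.2 = 4.58
Absolute difference = |4.778 - 4.58|
= 0.1980

0.1980


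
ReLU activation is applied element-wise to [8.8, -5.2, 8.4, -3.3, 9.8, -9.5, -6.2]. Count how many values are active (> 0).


ReLU(x) = max(0, x) for each element:
ReLU(8.8) = 8.8
ReLU(-5.2) = 0
ReLU(8.4) = 8.4
ReLU(-3.3) = 0
ReLU(9.8) = 9.8
ReLU(-9.5) = 0
ReLU(-6.2) = 0
Active neurons (>0): 3

3


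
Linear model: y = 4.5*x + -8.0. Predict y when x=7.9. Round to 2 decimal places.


y = 4.5 * 7.9 + (-8.0)
= 35.55 + (-8.0)
= 27.55

27.55


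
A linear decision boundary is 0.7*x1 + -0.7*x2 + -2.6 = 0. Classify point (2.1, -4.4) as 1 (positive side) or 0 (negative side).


Compute 0.7 * 2.1 + -0.7 * -4.4 + -2.6
= 1.47 + 3.08 + -2.6
= 1.95
Since 1.95 >= 0, the point is on the positive side.

1


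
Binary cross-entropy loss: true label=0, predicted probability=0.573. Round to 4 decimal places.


For y=0: Loss = -log(1-p)
= -log(1 - 0.573)
= -log(0.427)
= -(-0.851)
= 0.8510

0.8510


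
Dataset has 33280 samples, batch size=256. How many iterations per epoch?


Iterations per epoch = dataset_size / batch_size
= 33280 / 256
= 130

130


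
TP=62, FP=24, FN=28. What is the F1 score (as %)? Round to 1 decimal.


Precision = TP / (TP + FP) = 62 / 86 = 0.7209
Recall = TP / (TP + FN) = 62 / 90 = 0.6889
F1 = 2 * P * R / (P + R)
= 2 * 0.7209 * 0.6889 / (0.7209 + 0.6889)
= 0.9933 / 1.4098
= 0.7045
As percentage: 70.5%

70.5


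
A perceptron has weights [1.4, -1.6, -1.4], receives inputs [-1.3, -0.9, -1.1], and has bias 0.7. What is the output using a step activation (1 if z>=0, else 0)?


z = w . x + b
= 1.4*-1.3 + -1.6*-0.9 + -1.4*-1.1 + 0.7
= -1.82 + 1.44 + 1.54 + 0.7
= 1.16 + 0.7
= 1.86
Since z = 1.86 >= 0, output = 1

1


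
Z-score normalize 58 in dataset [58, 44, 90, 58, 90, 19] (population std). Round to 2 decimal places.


Mean = (58 + 44 + 90 + 58 + 90 + 19) / 6 = 59.8333
Variance = sum((x_i - mean)^2) / n = 624.1389
Std = sqrt(624.1389) = 24.9828
Z = (x - mean) / std
= (58 - 59.8333) / 24.9828
= -1.8333 / 24.9828
= -0.07

-0.07


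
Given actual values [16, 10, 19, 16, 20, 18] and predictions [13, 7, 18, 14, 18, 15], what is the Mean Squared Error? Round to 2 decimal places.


Differences: [3, 3, 1, 2, 2, 3]
Squared errors: [9, 9, 1, 4, 4, 9]
Sum of squared errors = 36
MSE = 36 / 6 = 6.00

6.00


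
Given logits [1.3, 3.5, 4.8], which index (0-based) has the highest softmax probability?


Softmax is a monotonic transformation, so it preserves the argmax.
We need to find the index of the maximum logit.
Index 0: 1.3
Index 1: 3.5
Index 2: 4.8
Maximum logit = 4.8 at index 2

2


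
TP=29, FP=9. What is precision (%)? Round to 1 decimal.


Precision = TP / (TP + FP) * 100
= 29 / (29 + 9)
= 29 / 38
= 0.7632
= 76.3%

76.3


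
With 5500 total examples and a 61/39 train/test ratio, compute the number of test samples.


Train samples = 5500 * 61% = 3355
Test samples = 5500 - 3355
= 2145

2145


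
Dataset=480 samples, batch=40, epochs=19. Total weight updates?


Iterations per epoch = 480 / 40 = 12
Total updates = iterations_per_epoch * epochs
= 12 * 19
= 228

228


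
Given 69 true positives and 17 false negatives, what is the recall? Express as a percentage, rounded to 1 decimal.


Recall = TP / (TP + FN) * 100
= 69 / (69 + 17)
= 69 / 86
= 0.8023
= 80.2%

80.2


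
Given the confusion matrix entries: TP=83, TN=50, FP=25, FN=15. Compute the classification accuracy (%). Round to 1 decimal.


Accuracy = (TP + TN) / (TP + TN + FP + FN) * 100
= (83 + 50) / (83 + 50 + 25 + 15)
= 133 / 173
= 0.7688
= 76.9%

76.9


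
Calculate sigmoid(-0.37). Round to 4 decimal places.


sigmoid(z) = 1 / (1 + exp(-z))
exp(-(-0.37)) = exp(0.37) = 1.4477
1 + 1.4477 = 2.4477
1 / 2.4477 = 0.4085

0.4085


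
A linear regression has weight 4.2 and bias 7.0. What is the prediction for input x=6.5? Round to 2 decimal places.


y = 4.2 * 6.5 + (7.0)
= 27.3 + (7.0)
= 34.30

34.30


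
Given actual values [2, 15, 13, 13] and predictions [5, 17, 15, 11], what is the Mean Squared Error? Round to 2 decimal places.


Differences: [-3, -2, -2, 2]
Squared errors: [9, 4, 4, 4]
Sum of squared errors = 21
MSE = 21 / 4 = 5.25

5.25


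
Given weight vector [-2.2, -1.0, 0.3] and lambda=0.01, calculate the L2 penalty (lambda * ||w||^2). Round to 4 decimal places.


Squaring each weight:
(-2.2)^2 = 4.84
(-1.0)^2 = 1.0
0.3^2 = 0.09
Sum of squares = 5.93
Penalty = 0.01 * 5.93 = 0.0593

0.0593


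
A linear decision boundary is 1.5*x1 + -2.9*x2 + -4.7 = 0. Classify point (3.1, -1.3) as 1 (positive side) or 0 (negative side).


Compute 1.5 * 3.1 + -2.9 * -1.3 + -4.7
= 4.65 + 3.77 + -4.7
= 3.72
Since 3.72 >= 0, the point is on the positive side.

1


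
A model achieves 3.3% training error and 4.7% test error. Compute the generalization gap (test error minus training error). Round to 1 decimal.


Generalization gap = test_error - train_error
= 4.7 - 3.3
= 1.4%
A small gap suggests good generalization.

1.4


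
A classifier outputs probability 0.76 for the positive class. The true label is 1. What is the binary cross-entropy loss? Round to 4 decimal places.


For y=1: Loss = -log(p)
= -log(0.76)
= -(-0.2744)
= 0.2744

0.2744


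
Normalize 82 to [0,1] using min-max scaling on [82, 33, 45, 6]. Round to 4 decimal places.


Min = 6, Max = 82
Range = 82 - 6 = 76
Scaled = (x - min) / (max - min)
= (82 - 6) / 76
= 76 / 76
= 1.0000

1.0000


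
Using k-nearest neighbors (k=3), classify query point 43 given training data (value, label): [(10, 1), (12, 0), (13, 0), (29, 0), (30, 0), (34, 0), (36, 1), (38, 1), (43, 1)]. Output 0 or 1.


Distances from query 43:
Point 43 (class 1): distance = 0
Point 38 (class 1): distance = 5
Point 36 (class 1): distance = 7
K=3 nearest neighbors: classes = [1, 1, 1]
Votes for class 1: 3 / 3
Majority vote => class 1

1


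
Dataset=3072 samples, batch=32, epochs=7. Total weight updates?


Iterations per epoch = 3072 / 32 = 96
Total updates = iterations_per_epoch * epochs
= 96 * 7
= 672

672


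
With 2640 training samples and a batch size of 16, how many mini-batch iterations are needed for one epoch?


Iterations per epoch = dataset_size / batch_size
= 2640 / 16
= 165

165


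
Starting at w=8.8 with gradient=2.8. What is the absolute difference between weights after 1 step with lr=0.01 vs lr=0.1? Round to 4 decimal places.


With lr=0.01: w_new = 8.8 - 0.01 * 2.8 = 8.772
With lr=0.1: w_new = 8.8 - 0.1 * 2.8 = 8.52
Absolute difference = |8.772 - 8.52|
= 0.2520

0.2520


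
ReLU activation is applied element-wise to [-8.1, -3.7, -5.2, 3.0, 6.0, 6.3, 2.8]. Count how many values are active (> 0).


ReLU(x) = max(0, x) for each element:
ReLU(-8.1) = 0
ReLU(-3.7) = 0
ReLU(-5.2) = 0
ReLU(3.0) = 3.0
ReLU(6.0) = 6.0
ReLU(6.3) = 6.3
ReLU(2.8) = 2.8
Active neurons (>0): 4

4


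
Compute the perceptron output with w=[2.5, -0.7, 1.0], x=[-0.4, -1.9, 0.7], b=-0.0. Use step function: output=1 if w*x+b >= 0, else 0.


z = w . x + b
= 2.5*-0.4 + -0.7*-1.9 + 1.0*0.7 + -0.0
= -1.0 + 1.33 + 0.7 + -0.0
= 1.03 + -0.0
= 1.03
Since z = 1.03 >= 0, output = 1

1


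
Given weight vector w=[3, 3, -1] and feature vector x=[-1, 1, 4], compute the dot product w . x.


Element-wise products:
3 * -1 = -3
3 * 1 = 3
-1 * 4 = -4
Sum = -3 + 3 + -4
= -4

-4


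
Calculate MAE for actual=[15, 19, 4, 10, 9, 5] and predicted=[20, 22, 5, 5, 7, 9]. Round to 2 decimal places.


Absolute errors: [5, 3, 1, 5, 2, 4]
Sum of absolute errors = 20
MAE = 20 / 6 = 3.33

3.33


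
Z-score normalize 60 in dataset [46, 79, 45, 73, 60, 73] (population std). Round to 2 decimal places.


Mean = (46 + 79 + 45 + 73 + 60 + 73) / 6 = 62.6667
Variance = sum((x_i - mean)^2) / n = 179.5556
Std = sqrt(179.5556) = 13.3998
Z = (x - mean) / std
= (60 - 62.6667) / 13.3998
= -2.6667 / 13.3998
= -0.20

-0.20


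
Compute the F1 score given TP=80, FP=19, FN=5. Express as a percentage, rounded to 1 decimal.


Precision = TP / (TP + FP) = 80 / 99 = 0.8081
Recall = TP / (TP + FN) = 80 / 85 = 0.9412
F1 = 2 * P * R / (P + R)
= 2 * 0.8081 * 0.9412 / (0.8081 + 0.9412)
= 1.5211 / 1.7493
= 0.8696
As percentage: 87.0%

87.0


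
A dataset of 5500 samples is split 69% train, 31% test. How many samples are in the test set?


Train samples = 5500 * 69% = 3795
Test samples = 5500 - 3795
= 1705

1705


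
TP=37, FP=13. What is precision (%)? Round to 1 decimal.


Precision = TP / (TP + FP) * 100
= 37 / (37 + 13)
= 37 / 50
= 0.74
= 74.0%

74.0


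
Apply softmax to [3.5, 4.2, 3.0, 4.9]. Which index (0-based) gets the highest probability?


Softmax is a monotonic transformation, so it preserves the argmax.
We need to find the index of the maximum logit.
Index 0: 3.5
Index 1: 4.2
Index 2: 3.0
Index 3: 4.9
Maximum logit = 4.9 at index 3

3


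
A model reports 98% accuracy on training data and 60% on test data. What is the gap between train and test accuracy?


Gap = train_accuracy - test_accuracy
= 98 - 60
= 38%
This large gap strongly indicates overfitting.

38


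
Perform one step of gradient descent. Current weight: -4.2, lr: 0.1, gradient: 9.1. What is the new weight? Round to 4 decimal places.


w_new = w_old - lr * gradient
= -4.2 - 0.1 * 9.1
= -4.2 - (0.91)
= -5.1100

-5.1100


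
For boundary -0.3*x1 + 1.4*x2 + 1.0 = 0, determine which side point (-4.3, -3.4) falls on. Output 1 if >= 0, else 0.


Compute -0.3 * -4.3 + 1.4 * -3.4 + 1.0
= 1.29 + -4.76 + 1.0
= -2.47
Since -2.47 < 0, the point is on the negative side.

0


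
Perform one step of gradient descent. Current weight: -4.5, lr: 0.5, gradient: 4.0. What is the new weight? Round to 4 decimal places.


w_new = w_old - lr * gradient
= -4.5 - 0.5 * 4.0
= -4.5 - (2.0)
= -6.5000

-6.5000


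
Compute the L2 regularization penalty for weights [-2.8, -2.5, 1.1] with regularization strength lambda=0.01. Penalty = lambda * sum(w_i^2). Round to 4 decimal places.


Squaring each weight:
(-2.8)^2 = 7.84
(-2.5)^2 = 6.25
1.1^2 = 1.21
Sum of squares = 15.3
Penalty = 0.01 * 15.3 = 0.1530

0.1530


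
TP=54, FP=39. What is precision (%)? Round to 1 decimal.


Precision = TP / (TP + FP) * 100
= 54 / (54 + 39)
= 54 / 93
= 0.5806
= 58.1%

58.1


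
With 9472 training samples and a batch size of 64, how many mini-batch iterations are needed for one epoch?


Iterations per epoch = dataset_size / batch_size
= 9472 / 64
= 148

148


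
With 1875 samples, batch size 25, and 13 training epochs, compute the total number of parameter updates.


Iterations per epoch = 1875 / 25 = 75
Total updates = iterations_per_epoch * epochs
= 75 * 13
= 975

975


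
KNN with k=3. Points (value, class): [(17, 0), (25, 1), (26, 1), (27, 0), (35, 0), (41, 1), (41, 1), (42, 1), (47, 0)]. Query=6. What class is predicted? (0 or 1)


Distances from query 6:
Point 17 (class 0): distance = 11
Point 25 (class 1): distance = 19
Point 26 (class 1): distance = 20
K=3 nearest neighbors: classes = [0, 1, 1]
Votes for class 1: 2 / 3
Majority vote => class 1

1


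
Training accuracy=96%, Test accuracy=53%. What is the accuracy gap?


Gap = train_accuracy - test_accuracy
= 96 - 53
= 43%
This large gap strongly indicates overfitting.

43


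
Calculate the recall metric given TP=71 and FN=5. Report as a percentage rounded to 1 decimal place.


Recall = TP / (TP + FN) * 100
= 71 / (71 + 5)
= 71 / 76
= 0.9342
= 93.4%

93.4


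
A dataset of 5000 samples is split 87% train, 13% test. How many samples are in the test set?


Train samples = 5000 * 87% = 4350
Test samples = 5000 - 4350
= 650

650


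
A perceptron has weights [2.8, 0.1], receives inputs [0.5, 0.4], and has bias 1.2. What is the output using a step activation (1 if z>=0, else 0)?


z = w . x + b
= 2.8*0.5 + 0.1*0.4 + 1.2
= 1.4 + 0.04 + 1.2
= 1.44 + 1.2
= 2.64
Since z = 2.64 >= 0, output = 1

1


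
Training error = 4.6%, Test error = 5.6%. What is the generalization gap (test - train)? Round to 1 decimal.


Generalization gap = test_error - train_error
= 5.6 - 4.6
= 1.0%
A small gap suggests good generalization.

1.0


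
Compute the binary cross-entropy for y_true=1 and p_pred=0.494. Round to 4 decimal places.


For y=1: Loss = -log(p)
= -log(0.494)
= -(-0.7052)
= 0.7052

0.7052


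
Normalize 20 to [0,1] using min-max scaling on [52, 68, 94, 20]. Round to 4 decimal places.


Min = 20, Max = 94
Range = 94 - 20 = 74
Scaled = (x - min) / (max - min)
= (20 - 20) / 74
= 0 / 74
= 0.0000

0.0000


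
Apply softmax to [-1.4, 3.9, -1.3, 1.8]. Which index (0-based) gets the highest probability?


Softmax is a monotonic transformation, so it preserves the argmax.
We need to find the index of the maximum logit.
Index 0: -1.4
Index 1: 3.9
Index 2: -1.3
Index 3: 1.8
Maximum logit = 3.9 at index 1

1


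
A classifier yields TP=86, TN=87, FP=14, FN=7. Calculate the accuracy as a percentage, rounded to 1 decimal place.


Accuracy = (TP + TN) / (TP + TN + FP + FN) * 100
= (86 + 87) / (86 + 87 + 14 + 7)
= 173 / 194
= 0.8918
= 89.2%

89.2


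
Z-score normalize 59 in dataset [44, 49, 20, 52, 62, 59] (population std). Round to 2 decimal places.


Mean = (44 + 49 + 20 + 52 + 62 + 59) / 6 = 47.6667
Variance = sum((x_i - mean)^2) / n = 188.8889
Std = sqrt(188.8889) = 13.7437
Z = (x - mean) / std
= (59 - 47.6667) / 13.7437
= 11.3333 / 13.7437
= 0.82

0.82


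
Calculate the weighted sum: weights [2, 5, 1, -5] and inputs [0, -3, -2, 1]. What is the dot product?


Element-wise products:
2 * 0 = 0
5 * -3 = -15
1 * -2 = -2
-5 * 1 = -5
Sum = 0 + -15 + -2 + -5
= -22

-22


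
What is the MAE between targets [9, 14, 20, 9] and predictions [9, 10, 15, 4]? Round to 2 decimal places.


Absolute errors: [0, 4, 5, 5]
Sum of absolute errors = 14
MAE = 14 / 4 = 3.50

3.50


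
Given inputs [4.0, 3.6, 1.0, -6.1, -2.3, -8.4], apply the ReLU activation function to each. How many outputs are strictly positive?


ReLU(x) = max(0, x) for each element:
ReLU(4.0) = 4.0
ReLU(3.6) = 3.6
ReLU(1.0) = 1.0
ReLU(-6.1) = 0
ReLU(-2.3) = 0
ReLU(-8.4) = 0
Active neurons (>0): 3

3


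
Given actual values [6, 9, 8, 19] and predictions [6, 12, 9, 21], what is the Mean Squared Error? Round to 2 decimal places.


Differences: [0, -3, -1, -2]
Squared errors: [0, 9, 1, 4]
Sum of squared errors = 14
MSE = 14 / 4 = 3.50

3.50


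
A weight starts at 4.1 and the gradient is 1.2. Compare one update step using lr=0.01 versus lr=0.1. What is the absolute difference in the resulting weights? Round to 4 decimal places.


With lr=0.01: w_new = 4.1 - 0.01 * 1.2 = 4.088
With lr=0.1: w_new = 4.1 - 0.1 * 1.2 = 3.98
Absolute difference = |4.088 - 3.98|
= 0.1080

0.1080


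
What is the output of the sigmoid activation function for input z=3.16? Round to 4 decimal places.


sigmoid(z) = 1 / (1 + exp(-z))
exp(-(3.16)) = exp(-3.16) = 0.0424
1 + 0.0424 = 1.0424
1 / 1.0424 = 0.9593

0.9593


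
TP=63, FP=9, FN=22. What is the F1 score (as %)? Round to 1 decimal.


Precision = TP / (TP + FP) = 63 / 72 = 0.875
Recall = TP / (TP + FN) = 63 / 85 = 0.7412
F1 = 2 * P * R / (P + R)
= 2 * 0.875 * 0.7412 / (0.875 + 0.7412)
= 1.2971 / 1.6162
= 0.8025
As percentage: 80.3%

80.3


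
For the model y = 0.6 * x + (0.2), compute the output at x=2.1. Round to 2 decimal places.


y = 0.6 * 2.1 + (0.2)
= 1.26 + (0.2)
= 1.46

1.46


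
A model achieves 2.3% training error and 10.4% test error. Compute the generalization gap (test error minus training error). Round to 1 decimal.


Generalization gap = test_error - train_error
= 10.4 - 2.3
= 8.1%
A moderate gap.

8.1


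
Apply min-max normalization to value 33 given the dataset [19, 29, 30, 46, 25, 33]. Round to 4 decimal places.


Min = 19, Max = 46
Range = 46 - 19 = 27
Scaled = (x - min) / (max - min)
= (33 - 19) / 27
= 14 / 27
= 0.5185

0.5185


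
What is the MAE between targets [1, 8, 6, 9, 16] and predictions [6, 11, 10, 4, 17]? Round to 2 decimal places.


Absolute errors: [5, 3, 4, 5, 1]
Sum of absolute errors = 18
MAE = 18 / 5 = 3.60

3.60


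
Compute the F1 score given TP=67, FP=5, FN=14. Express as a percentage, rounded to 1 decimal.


Precision = TP / (TP + FP) = 67 / 72 = 0.9306
Recall = TP / (TP + FN) = 67 / 81 = 0.8272
F1 = 2 * P * R / (P + R)
= 2 * 0.9306 * 0.8272 / (0.9306 + 0.8272)
= 1.5394 / 1.7577
= 0.8758
As percentage: 87.6%

87.6


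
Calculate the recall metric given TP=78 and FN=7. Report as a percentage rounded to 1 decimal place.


Recall = TP / (TP + FN) * 100
= 78 / (78 + 7)
= 78 / 85
= 0.9176
= 91.8%

91.8


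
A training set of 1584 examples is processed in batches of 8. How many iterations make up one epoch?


Iterations per epoch = dataset_size / batch_size
= 1584 / 8
= 198

198


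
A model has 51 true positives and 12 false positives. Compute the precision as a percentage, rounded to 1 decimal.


Precision = TP / (TP + FP) * 100
= 51 / (51 + 12)
= 51 / 63
= 0.8095
= 81.0%

81.0


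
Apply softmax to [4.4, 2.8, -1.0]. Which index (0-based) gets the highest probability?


Softmax is a monotonic transformation, so it preserves the argmax.
We need to find the index of the maximum logit.
Index 0: 4.4
Index 1: 2.8
Index 2: -1.0
Maximum logit = 4.4 at index 0

0


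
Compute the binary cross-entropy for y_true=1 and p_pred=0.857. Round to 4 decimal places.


For y=1: Loss = -log(p)
= -log(0.857)
= -(-0.1543)
= 0.1543

0.1543


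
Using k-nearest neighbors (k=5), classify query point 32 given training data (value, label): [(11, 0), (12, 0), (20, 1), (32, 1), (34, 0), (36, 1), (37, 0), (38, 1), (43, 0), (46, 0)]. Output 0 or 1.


Distances from query 32:
Point 32 (class 1): distance = 0
Point 34 (class 0): distance = 2
Point 36 (class 1): distance = 4
Point 37 (class 0): distance = 5
Point 38 (class 1): distance = 6
K=5 nearest neighbors: classes = [1, 0, 1, 0, 1]
Votes for class 1: 3 / 5
Majority vote => class 1

1


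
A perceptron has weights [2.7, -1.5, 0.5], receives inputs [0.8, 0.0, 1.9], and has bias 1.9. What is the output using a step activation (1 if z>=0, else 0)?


z = w . x + b
= 2.7*0.8 + -1.5*0.0 + 0.5*1.9 + 1.9
= 2.16 + -0.0 + 0.95 + 1.9
= 3.11 + 1.9
= 5.01
Since z = 5.01 >= 0, output = 1

1


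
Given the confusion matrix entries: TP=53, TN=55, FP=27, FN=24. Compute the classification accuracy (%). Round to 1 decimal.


Accuracy = (TP + TN) / (TP + TN + FP + FN) * 100
= (53 + 55) / (53 + 55 + 27 + 24)
= 108 / 159
= 0.6792
= 67.9%

67.9


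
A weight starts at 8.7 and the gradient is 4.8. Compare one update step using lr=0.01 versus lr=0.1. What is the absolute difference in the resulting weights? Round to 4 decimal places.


With lr=0.01: w_new = 8.7 - 0.01 * 4.8 = 8.652
With lr=0.1: w_new = 8.7 - 0.1 * 4.8 = 8.22
Absolute difference = |8.652 - 8.22|
= 0.4320

0.4320


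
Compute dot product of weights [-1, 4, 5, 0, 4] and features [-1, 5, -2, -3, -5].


Element-wise products:
-1 * -1 = 1
4 * 5 = 20
5 * -2 = -10
0 * -3 = 0
4 * -5 = -20
Sum = 1 + 20 + -10 + 0 + -20
= -9

-9


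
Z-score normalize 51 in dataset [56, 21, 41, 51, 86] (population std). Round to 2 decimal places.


Mean = (56 + 21 + 41 + 51 + 86) / 5 = 51.0
Variance = sum((x_i - mean)^2) / n = 450.0
Std = sqrt(450.0) = 21.2132
Z = (x - mean) / std
= (51 - 51.0) / 21.2132
= 0.0 / 21.2132
= 0.00

0.00


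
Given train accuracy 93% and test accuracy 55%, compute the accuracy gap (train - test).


Gap = train_accuracy - test_accuracy
= 93 - 55
= 38%
This large gap strongly indicates overfitting.

38


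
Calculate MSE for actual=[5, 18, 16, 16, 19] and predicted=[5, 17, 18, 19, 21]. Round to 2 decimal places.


Differences: [0, 1, -2, -3, -2]
Squared errors: [0, 1, 4, 9, 4]
Sum of squared errors = 18
MSE = 18 / 5 = 3.60

3.60


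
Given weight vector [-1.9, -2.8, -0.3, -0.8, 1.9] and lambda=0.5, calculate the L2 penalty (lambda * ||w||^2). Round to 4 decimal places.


Squaring each weight:
(-1.9)^2 = 3.61
(-2.8)^2 = 7.84
(-0.3)^2 = 0.09
(-0.8)^2 = 0.64
1.9^2 = 3.61
Sum of squares = 15.79
Penalty = 0.5 * 15.79 = 7.8950

7.8950


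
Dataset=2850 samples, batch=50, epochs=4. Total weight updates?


Iterations per epoch = 2850 / 50 = 57
Total updates = iterations_per_epoch * epochs
= 57 * 4
= 228

228


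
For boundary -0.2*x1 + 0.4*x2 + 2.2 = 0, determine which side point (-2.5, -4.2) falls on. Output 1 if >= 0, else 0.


Compute -0.2 * -2.5 + 0.4 * -4.2 + 2.2
= 0.5 + -1.68 + 2.2
= 1.02
Since 1.02 >= 0, the point is on the positive side.

1


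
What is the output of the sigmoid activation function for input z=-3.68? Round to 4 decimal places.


sigmoid(z) = 1 / (1 + exp(-z))
exp(-(-3.68)) = exp(3.68) = 39.6464
1 + 39.6464 = 40.6464
1 / 40.6464 = 0.0246

0.0246


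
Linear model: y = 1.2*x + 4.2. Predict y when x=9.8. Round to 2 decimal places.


y = 1.2 * 9.8 + (4.2)
= 11.76 + (4.2)
= 15.96

15.96


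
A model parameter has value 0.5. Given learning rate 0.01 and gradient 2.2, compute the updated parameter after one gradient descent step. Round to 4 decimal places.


w_new = w_old - lr * gradient
= 0.5 - 0.01 * 2.2
= 0.5 - (0.022)
= 0.4780

0.4780


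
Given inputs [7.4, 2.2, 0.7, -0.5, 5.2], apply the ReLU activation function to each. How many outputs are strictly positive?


ReLU(x) = max(0, x) for each element:
ReLU(7.4) = 7.4
ReLU(2.2) = 2.2
ReLU(0.7) = 0.7
ReLU(-0.5) = 0
ReLU(5.2) = 5.2
Active neurons (>0): 4

4


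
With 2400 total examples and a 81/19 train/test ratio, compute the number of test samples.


Train samples = 2400 * 81% = 1944
Test samples = 2400 - 1944
= 456

456


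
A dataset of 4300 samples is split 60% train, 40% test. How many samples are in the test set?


Train samples = 4300 * 60% = 2580
Test samples = 4300 - 2580
= 1720

1720


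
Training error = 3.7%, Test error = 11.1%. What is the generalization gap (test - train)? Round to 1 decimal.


Generalization gap = test_error - train_error
= 11.1 - 3.7
= 7.4%
A moderate gap.

7.4


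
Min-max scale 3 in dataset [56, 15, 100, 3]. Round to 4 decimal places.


Min = 3, Max = 100
Range = 100 - 3 = 97
Scaled = (x - min) / (max - min)
= (3 - 3) / 97
= 0 / 97
= 0.0000

0.0000


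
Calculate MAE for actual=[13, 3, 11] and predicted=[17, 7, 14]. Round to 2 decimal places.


Absolute errors: [4, 4, 3]
Sum of absolute errors = 11
MAE = 11 / 3 = 3.67

3.67


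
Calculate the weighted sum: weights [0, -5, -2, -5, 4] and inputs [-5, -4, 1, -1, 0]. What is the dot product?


Element-wise products:
0 * -5 = 0
-5 * -4 = 20
-2 * 1 = -2
-5 * -1 = 5
4 * 0 = 0
Sum = 0 + 20 + -2 + 5 + 0
= 23

23


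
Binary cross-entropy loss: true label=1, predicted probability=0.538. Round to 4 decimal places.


For y=1: Loss = -log(p)
= -log(0.538)
= -(-0.6199)
= 0.6199

0.6199


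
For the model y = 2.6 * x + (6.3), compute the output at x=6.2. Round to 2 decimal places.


y = 2.6 * 6.2 + (6.3)
= 16.12 + (6.3)
= 22.42

22.42


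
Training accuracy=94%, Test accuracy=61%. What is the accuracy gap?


Gap = train_accuracy - test_accuracy
= 94 - 61
= 33%
This large gap strongly indicates overfitting.

33


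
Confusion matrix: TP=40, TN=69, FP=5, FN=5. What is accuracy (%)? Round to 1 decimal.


Accuracy = (TP + TN) / (TP + TN + FP + FN) * 100
= (40 + 69) / (40 + 69 + 5 + 5)
= 109 / 119
= 0.916
= 91.6%

91.6


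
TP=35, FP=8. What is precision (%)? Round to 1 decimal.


Precision = TP / (TP + FP) * 100
= 35 / (35 + 8)
= 35 / 43
= 0.814
= 81.4%

81.4


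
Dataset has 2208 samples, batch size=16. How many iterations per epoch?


Iterations per epoch = dataset_size / batch_size
= 2208 / 16
= 138

138


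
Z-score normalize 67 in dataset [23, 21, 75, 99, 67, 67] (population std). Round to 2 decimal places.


Mean = (23 + 21 + 75 + 99 + 67 + 67) / 6 = 58.6667
Variance = sum((x_i - mean)^2) / n = 787.2222
Std = sqrt(787.2222) = 28.0575
Z = (x - mean) / std
= (67 - 58.6667) / 28.0575
= 8.3333 / 28.0575
= 0.30

0.30


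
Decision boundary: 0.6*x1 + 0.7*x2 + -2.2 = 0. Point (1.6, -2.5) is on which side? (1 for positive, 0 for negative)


Compute 0.6 * 1.6 + 0.7 * -2.5 + -2.2
= 0.96 + -1.75 + -2.2
= -2.99
Since -2.99 < 0, the point is on the negative side.

0


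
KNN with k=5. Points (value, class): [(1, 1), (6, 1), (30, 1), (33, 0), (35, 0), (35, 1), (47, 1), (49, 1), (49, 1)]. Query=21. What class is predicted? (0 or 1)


Distances from query 21:
Point 30 (class 1): distance = 9
Point 33 (class 0): distance = 12
Point 35 (class 0): distance = 14
Point 35 (class 1): distance = 14
Point 6 (class 1): distance = 15
K=5 nearest neighbors: classes = [1, 0, 0, 1, 1]
Votes for class 1: 3 / 5
Majority vote => class 1

1


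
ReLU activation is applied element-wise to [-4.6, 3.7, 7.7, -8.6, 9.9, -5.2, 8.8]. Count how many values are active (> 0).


ReLU(x) = max(0, x) for each element:
ReLU(-4.6) = 0
ReLU(3.7) = 3.7
ReLU(7.7) = 7.7
ReLU(-8.6) = 0
ReLU(9.9) = 9.9
ReLU(-5.2) = 0
ReLU(8.8) = 8.8
Active neurons (>0): 4

4


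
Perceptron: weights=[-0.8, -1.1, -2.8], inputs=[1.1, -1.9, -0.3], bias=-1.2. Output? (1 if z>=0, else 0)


z = w . x + b
= -0.8*1.1 + -1.1*-1.9 + -2.8*-0.3 + -1.2
= -0.88 + 2.09 + 0.84 + -1.2
= 2.05 + -1.2
= 0.85
Since z = 0.85 >= 0, output = 1

1


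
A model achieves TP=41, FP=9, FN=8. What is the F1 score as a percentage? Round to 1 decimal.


Precision = TP / (TP + FP) = 41 / 50 = 0.82
Recall = TP / (TP + FN) = 41 / 49 = 0.8367
F1 = 2 * P * R / (P + R)
= 2 * 0.82 * 0.8367 / (0.82 + 0.8367)
= 1.3722 / 1.6567
= 0.8283
As percentage: 82.8%

82.8


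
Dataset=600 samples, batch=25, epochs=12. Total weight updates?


Iterations per epoch = 600 / 25 = 24
Total updates = iterations_per_epoch * epochs
= 24 * 12
= 288

288


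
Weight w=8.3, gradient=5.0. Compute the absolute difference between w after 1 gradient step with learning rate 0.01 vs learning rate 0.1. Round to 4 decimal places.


With lr=0.01: w_new = 8.3 - 0.01 * 5.0 = 8.25
With lr=0.1: w_new = 8.3 - 0.1 * 5.0 = 7.8
Absolute difference = |8.25 - 7.8|
= 0.4500

0.4500


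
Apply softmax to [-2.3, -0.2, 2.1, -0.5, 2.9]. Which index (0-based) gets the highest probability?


Softmax is a monotonic transformation, so it preserves the argmax.
We need to find the index of the maximum logit.
Index 0: -2.3
Index 1: -0.2
Index 2: 2.1
Index 3: -0.5
Index 4: 2.9
Maximum logit = 2.9 at index 4

4


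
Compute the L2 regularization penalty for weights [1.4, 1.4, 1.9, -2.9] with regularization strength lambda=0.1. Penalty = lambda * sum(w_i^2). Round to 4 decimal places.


Squaring each weight:
1.4^2 = 1.96
1.4^2 = 1.96
1.9^2 = 3.61
(-2.9)^2 = 8.41
Sum of squares = 15.94
Penalty = 0.1 * 15.94 = 1.5940

1.5940


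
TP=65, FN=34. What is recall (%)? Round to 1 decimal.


Recall = TP / (TP + FN) * 100
= 65 / (65 + 34)
= 65 / 99
= 0.6566
= 65.7%

65.7


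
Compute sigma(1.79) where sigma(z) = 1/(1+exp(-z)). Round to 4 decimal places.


sigmoid(z) = 1 / (1 + exp(-z))
exp(-(1.79)) = exp(-1.79) = 0.167
1 + 0.167 = 1.167
1 / 1.167 = 0.8569

0.8569


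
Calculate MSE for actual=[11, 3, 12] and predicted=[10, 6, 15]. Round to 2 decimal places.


Differences: [1, -3, -3]
Squared errors: [1, 9, 9]
Sum of squared errors = 19
MSE = 19 / 3 = 6.33

6.33


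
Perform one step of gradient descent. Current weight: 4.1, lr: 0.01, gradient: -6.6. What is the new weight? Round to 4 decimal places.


w_new = w_old - lr * gradient
= 4.1 - 0.01 * -6.6
= 4.1 - (-0.066)
= 4.1660

4.1660


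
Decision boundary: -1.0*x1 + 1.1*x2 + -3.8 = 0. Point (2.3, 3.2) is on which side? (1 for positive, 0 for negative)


Compute -1.0 * 2.3 + 1.1 * 3.2 + -3.8
= -2.3 + 3.52 + -3.8
= -2.58
Since -2.58 < 0, the point is on the negative side.

0


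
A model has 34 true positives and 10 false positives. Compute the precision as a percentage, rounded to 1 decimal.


Precision = TP / (TP + FP) * 100
= 34 / (34 + 10)
= 34 / 44
= 0.7727
= 77.3%

77.3


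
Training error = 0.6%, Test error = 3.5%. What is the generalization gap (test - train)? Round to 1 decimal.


Generalization gap = test_error - train_error
= 3.5 - 0.6
= 2.9%
A moderate gap.

2.9


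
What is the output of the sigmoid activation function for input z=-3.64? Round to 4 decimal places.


sigmoid(z) = 1 / (1 + exp(-z))
exp(-(-3.64)) = exp(3.64) = 38.0918
1 + 38.0918 = 39.0918
1 / 39.0918 = 0.0256

0.0256


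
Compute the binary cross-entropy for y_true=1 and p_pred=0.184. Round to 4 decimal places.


For y=1: Loss = -log(p)
= -log(0.184)
= -(-1.6928)
= 1.6928

1.6928


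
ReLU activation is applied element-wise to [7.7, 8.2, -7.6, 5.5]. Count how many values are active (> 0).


ReLU(x) = max(0, x) for each element:
ReLU(7.7) = 7.7
ReLU(8.2) = 8.2
ReLU(-7.6) = 0
ReLU(5.5) = 5.5
Active neurons (>0): 3

3


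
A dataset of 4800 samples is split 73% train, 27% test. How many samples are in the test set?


Train samples = 4800 * 73% = 3504
Test samples = 4800 - 3504
= 1296

1296


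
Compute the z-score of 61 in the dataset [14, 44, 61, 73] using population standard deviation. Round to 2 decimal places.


Mean = (14 + 44 + 61 + 73) / 4 = 48.0
Variance = sum((x_i - mean)^2) / n = 491.5
Std = sqrt(491.5) = 22.1698
Z = (x - mean) / std
= (61 - 48.0) / 22.1698
= 13.0 / 22.1698
= 0.59

0.59


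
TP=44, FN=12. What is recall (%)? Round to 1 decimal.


Recall = TP / (TP + FN) * 100
= 44 / (44 + 12)
= 44 / 56
= 0.7857
= 78.6%

78.6


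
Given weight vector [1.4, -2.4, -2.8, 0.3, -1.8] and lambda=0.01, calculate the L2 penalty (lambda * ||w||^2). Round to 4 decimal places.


Squaring each weight:
1.4^2 = 1.96
(-2.4)^2 = 5.76
(-2.8)^2 = 7.84
0.3^2 = 0.09
(-1.8)^2 = 3.24
Sum of squares = 18.89
Penalty = 0.01 * 18.89 = 0.1889

0.1889


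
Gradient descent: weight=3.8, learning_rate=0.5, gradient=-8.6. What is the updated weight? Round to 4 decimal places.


w_new = w_old - lr * gradient
= 3.8 - 0.5 * -8.6
= 3.8 - (-4.3)
= 8.1000

8.1000


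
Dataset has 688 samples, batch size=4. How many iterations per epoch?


Iterations per epoch = dataset_size / batch_size
= 688 / 4
= 172

172


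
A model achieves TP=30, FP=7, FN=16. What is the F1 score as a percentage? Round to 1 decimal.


Precision = TP / (TP + FP) = 30 / 37 = 0.8108
Recall = TP / (TP + FN) = 30 / 46 = 0.6522
F1 = 2 * P * R / (P + R)
= 2 * 0.8108 * 0.6522 / (0.8108 + 0.6522)
= 1.0576 / 1.463
= 0.7229
As percentage: 72.3%

72.3


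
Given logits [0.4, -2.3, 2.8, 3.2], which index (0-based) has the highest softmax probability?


Softmax is a monotonic transformation, so it preserves the argmax.
We need to find the index of the maximum logit.
Index 0: 0.4
Index 1: -2.3
Index 2: 2.8
Index 3: 3.2
Maximum logit = 3.2 at index 3

3


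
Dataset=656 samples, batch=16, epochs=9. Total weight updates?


Iterations per epoch = 656 / 16 = 41
Total updates = iterations_per_epoch * epochs
= 41 * 9
= 369

369


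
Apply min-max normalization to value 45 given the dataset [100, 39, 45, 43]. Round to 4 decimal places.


Min = 39, Max = 100
Range = 100 - 39 = 61
Scaled = (x - min) / (max - min)
= (45 - 39) / 61
= 6 / 61
= 0.0984

0.0984


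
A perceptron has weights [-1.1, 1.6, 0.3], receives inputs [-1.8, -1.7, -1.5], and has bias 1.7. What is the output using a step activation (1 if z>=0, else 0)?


z = w . x + b
= -1.1*-1.8 + 1.6*-1.7 + 0.3*-1.5 + 1.7
= 1.98 + -2.72 + -0.45 + 1.7
= -1.19 + 1.7
= 0.51
Since z = 0.51 >= 0, output = 1

1


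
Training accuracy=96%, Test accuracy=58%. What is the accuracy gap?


Gap = train_accuracy - test_accuracy
= 96 - 58
= 38%
This large gap strongly indicates overfitting.

38
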